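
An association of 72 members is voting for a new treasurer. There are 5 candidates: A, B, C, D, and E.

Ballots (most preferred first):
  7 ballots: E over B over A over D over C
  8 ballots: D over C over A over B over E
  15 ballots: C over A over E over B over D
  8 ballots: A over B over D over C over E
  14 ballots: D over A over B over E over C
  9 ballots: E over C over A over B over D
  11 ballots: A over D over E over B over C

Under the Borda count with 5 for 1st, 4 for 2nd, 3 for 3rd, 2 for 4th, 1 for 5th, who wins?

A: 7×3 + 8×3 + 15×4 + 8×5 + 14×4 + 9×3 + 11×5 = 283
B: 7×4 + 8×2 + 15×2 + 8×4 + 14×3 + 9×2 + 11×2 = 188
C: 7×1 + 8×4 + 15×5 + 8×2 + 14×1 + 9×4 + 11×1 = 191
D: 7×2 + 8×5 + 15×1 + 8×3 + 14×5 + 9×1 + 11×4 = 216
E: 7×5 + 8×1 + 15×3 + 8×1 + 14×2 + 9×5 + 11×3 = 202

A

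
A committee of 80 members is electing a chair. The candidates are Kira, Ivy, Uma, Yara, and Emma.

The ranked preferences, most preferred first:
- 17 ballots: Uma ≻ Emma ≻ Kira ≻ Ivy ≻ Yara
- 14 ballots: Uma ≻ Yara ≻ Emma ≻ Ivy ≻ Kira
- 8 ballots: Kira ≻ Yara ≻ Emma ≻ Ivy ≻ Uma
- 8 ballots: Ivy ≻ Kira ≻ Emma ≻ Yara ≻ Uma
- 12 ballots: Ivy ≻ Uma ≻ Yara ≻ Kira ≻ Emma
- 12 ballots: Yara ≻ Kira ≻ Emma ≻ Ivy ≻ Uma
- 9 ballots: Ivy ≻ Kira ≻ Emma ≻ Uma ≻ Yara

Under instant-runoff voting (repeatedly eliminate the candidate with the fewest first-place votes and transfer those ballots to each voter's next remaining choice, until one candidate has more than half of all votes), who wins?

Ivy

Round 1: Kira 8, Ivy 29, Uma 31, Yara 12, Emma 0. Emma eliminated.
Round 2: Kira 8, Ivy 29, Uma 31, Yara 12. Kira eliminated.
Round 3: Ivy 29, Uma 31, Yara 20. Yara eliminated.
Round 4: Ivy 49, Uma 31. Ivy has a majority (≥41).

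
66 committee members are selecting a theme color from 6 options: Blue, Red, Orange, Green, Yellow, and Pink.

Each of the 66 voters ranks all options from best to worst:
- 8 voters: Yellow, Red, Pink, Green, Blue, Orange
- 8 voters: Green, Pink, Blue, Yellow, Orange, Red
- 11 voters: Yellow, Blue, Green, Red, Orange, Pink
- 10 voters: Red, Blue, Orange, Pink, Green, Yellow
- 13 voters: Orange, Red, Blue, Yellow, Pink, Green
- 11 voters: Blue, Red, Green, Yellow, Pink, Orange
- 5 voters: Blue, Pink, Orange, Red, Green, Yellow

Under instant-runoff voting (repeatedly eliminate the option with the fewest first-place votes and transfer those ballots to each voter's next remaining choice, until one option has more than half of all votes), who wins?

Round 1: Blue 16, Red 10, Orange 13, Green 8, Yellow 19, Pink 0. Pink eliminated.
Round 2: Blue 16, Red 10, Orange 13, Green 8, Yellow 19. Green eliminated.
Round 3: Blue 24, Red 10, Orange 13, Yellow 19. Red eliminated.
Round 4: Blue 34, Orange 13, Yellow 19. Blue has a majority (≥34).

Blue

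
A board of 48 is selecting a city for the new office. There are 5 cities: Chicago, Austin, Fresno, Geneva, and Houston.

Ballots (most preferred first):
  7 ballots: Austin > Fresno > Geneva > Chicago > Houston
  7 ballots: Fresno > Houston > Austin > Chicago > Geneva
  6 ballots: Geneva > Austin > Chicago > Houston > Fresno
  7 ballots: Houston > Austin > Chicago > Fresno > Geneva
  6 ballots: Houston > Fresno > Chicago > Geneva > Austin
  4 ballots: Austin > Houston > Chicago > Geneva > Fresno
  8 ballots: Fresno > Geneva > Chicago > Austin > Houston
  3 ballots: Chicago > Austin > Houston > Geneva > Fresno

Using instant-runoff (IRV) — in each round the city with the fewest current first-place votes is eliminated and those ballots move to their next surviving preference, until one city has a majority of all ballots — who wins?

Round 1: Chicago 3, Austin 11, Fresno 15, Geneva 6, Houston 13. Chicago eliminated.
Round 2: Austin 14, Fresno 15, Geneva 6, Houston 13. Geneva eliminated.
Round 3: Austin 20, Fresno 15, Houston 13. Houston eliminated.
Round 4: Austin 27, Fresno 21. Austin has a majority (≥25).

Austin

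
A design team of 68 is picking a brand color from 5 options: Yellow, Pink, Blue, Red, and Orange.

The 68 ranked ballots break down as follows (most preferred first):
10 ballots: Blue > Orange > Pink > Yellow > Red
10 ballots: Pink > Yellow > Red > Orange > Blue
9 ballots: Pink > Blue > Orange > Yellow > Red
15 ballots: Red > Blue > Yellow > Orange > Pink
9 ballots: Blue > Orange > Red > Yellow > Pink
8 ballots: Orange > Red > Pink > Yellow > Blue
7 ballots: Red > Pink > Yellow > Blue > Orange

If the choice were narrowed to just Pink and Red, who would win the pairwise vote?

Red

Pink is ranked above Red on 29 ballots; Red above Pink on 39.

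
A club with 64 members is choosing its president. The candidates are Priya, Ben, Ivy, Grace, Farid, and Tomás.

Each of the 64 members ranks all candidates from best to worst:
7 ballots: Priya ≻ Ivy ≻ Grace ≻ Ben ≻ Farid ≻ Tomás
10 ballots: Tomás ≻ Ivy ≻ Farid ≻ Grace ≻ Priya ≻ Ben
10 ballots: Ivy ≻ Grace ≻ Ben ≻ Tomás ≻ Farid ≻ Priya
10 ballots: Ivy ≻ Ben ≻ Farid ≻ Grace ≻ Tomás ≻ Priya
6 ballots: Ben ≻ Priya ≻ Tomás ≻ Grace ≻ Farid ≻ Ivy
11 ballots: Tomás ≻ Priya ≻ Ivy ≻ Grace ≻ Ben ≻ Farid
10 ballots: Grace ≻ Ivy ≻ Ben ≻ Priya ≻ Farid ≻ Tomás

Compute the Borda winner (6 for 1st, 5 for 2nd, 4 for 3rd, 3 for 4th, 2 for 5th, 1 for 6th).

Ivy

Priya: 7×6 + 10×2 + 10×1 + 10×1 + 6×5 + 11×5 + 10×3 = 197
Ben: 7×3 + 10×1 + 10×4 + 10×5 + 6×6 + 11×2 + 10×4 = 219
Ivy: 7×5 + 10×5 + 10×6 + 10×6 + 6×1 + 11×4 + 10×5 = 305
Grace: 7×4 + 10×3 + 10×5 + 10×3 + 6×3 + 11×3 + 10×6 = 249
Farid: 7×2 + 10×4 + 10×2 + 10×4 + 6×2 + 11×1 + 10×2 = 157
Tomás: 7×1 + 10×6 + 10×3 + 10×2 + 6×4 + 11×6 + 10×1 = 217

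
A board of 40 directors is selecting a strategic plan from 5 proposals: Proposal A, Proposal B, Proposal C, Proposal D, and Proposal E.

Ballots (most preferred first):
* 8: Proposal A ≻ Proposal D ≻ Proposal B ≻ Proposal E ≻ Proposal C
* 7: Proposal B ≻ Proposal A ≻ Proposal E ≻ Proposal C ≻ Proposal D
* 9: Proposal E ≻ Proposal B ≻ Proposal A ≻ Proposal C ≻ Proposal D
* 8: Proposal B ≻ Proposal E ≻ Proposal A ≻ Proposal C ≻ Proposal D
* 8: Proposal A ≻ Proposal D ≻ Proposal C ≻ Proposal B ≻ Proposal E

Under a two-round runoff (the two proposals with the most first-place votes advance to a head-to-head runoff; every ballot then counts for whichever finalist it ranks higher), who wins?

Round 1 first-place votes: Proposal A 16, Proposal B 15, Proposal C 0, Proposal D 0, Proposal E 9. Proposal A and Proposal B advance.
Runoff: Proposal A is ranked above Proposal B on 16 ballots, Proposal B above Proposal A on 24.

Proposal B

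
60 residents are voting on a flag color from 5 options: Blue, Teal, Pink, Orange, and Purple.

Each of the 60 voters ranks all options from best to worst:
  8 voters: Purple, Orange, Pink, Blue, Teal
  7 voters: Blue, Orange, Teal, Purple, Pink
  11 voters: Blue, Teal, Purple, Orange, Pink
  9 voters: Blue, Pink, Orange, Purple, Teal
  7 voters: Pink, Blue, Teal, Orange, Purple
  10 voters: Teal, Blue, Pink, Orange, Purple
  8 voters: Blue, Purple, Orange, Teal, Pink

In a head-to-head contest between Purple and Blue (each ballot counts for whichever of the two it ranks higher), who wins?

Purple is ranked above Blue on 8 ballots; Blue above Purple on 52.

Blue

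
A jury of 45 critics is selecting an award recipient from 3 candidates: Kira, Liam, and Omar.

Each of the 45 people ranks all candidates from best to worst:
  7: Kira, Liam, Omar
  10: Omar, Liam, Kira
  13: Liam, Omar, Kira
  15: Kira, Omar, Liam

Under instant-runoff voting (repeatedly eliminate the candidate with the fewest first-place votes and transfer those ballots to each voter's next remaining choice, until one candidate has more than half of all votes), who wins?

Liam

Round 1: Kira 22, Liam 13, Omar 10. Omar eliminated.
Round 2: Kira 22, Liam 23. Liam has a majority (≥23).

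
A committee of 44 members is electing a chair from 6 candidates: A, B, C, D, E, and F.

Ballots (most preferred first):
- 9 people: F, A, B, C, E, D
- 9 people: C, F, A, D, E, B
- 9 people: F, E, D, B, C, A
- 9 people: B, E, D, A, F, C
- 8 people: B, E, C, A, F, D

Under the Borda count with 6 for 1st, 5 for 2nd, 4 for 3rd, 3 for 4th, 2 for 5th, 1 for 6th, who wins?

A: 9×5 + 9×4 + 9×1 + 9×3 + 8×3 = 141
B: 9×4 + 9×1 + 9×3 + 9×6 + 8×6 = 174
C: 9×3 + 9×6 + 9×2 + 9×1 + 8×4 = 140
D: 9×1 + 9×3 + 9×4 + 9×4 + 8×1 = 116
E: 9×2 + 9×2 + 9×5 + 9×5 + 8×5 = 166
F: 9×6 + 9×5 + 9×6 + 9×2 + 8×2 = 187

F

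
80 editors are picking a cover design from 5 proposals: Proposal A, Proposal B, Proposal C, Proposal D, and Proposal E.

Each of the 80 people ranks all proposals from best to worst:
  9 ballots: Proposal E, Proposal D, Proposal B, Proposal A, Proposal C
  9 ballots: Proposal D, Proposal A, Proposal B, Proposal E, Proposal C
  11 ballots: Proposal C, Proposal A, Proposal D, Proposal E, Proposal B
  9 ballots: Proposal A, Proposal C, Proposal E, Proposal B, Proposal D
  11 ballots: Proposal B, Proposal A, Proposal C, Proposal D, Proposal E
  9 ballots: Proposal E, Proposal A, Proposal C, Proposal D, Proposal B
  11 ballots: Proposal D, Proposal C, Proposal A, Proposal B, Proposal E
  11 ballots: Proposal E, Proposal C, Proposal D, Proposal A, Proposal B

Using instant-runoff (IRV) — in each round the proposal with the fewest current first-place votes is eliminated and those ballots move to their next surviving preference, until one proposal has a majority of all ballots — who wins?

Round 1: Proposal A 9, Proposal B 11, Proposal C 11, Proposal D 20, Proposal E 29. Proposal A eliminated.
Round 2: Proposal B 11, Proposal C 20, Proposal D 20, Proposal E 29. Proposal B eliminated.
Round 3: Proposal C 31, Proposal D 20, Proposal E 29. Proposal D eliminated.
Round 4: Proposal C 42, Proposal E 38. Proposal C has a majority (≥41).

Proposal C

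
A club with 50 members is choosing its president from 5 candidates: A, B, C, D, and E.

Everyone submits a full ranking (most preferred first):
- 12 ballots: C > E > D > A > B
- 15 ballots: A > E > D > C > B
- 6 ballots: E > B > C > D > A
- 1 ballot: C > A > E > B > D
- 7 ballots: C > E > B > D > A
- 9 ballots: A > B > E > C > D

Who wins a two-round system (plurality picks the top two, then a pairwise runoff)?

Round 1 first-place votes: A 24, B 0, C 20, D 0, E 6. A and C advance.
Runoff: A is ranked above C on 24 ballots, C above A on 26.

C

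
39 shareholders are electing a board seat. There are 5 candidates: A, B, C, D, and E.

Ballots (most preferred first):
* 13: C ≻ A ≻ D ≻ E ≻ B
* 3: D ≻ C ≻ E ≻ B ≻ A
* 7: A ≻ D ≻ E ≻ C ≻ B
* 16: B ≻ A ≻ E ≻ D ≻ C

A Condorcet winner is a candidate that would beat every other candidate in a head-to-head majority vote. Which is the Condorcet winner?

A

A vs B: 20–19
A vs C: 23–16
A vs D: 36–3
A vs E: 36–3
A beats every other candidate.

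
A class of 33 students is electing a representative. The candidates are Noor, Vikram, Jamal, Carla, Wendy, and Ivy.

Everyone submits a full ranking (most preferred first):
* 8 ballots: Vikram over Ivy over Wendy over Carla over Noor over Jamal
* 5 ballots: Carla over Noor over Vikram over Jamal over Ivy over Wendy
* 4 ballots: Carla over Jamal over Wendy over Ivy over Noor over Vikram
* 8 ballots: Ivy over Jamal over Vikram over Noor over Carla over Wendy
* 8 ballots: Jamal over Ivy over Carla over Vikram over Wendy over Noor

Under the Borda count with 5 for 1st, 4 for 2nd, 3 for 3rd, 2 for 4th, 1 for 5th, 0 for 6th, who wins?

Ivy

Noor: 8×1 + 5×4 + 4×1 + 8×2 + 8×0 = 48
Vikram: 8×5 + 5×3 + 4×0 + 8×3 + 8×2 = 95
Jamal: 8×0 + 5×2 + 4×4 + 8×4 + 8×5 = 98
Carla: 8×2 + 5×5 + 4×5 + 8×1 + 8×3 = 93
Wendy: 8×3 + 5×0 + 4×3 + 8×0 + 8×1 = 44
Ivy: 8×4 + 5×1 + 4×2 + 8×5 + 8×4 = 117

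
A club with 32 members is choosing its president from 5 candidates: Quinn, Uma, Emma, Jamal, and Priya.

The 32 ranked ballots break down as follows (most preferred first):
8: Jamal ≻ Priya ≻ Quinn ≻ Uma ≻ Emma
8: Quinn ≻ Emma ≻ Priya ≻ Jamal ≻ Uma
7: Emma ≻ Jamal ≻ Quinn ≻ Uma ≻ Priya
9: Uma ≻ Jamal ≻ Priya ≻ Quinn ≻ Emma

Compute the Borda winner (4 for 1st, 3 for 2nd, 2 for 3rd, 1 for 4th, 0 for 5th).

Jamal

Quinn: 8×2 + 8×4 + 7×2 + 9×1 = 71
Uma: 8×1 + 8×0 + 7×1 + 9×4 = 51
Emma: 8×0 + 8×3 + 7×4 + 9×0 = 52
Jamal: 8×4 + 8×1 + 7×3 + 9×3 = 88
Priya: 8×3 + 8×2 + 7×0 + 9×2 = 58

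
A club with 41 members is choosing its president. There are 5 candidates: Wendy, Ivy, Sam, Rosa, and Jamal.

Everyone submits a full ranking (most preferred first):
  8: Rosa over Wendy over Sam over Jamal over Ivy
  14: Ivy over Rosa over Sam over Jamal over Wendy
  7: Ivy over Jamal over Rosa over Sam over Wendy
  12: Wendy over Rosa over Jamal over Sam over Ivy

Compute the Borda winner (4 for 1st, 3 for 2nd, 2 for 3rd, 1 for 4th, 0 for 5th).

Wendy: 8×3 + 14×0 + 7×0 + 12×4 = 72
Ivy: 8×0 + 14×4 + 7×4 + 12×0 = 84
Sam: 8×2 + 14×2 + 7×1 + 12×1 = 63
Rosa: 8×4 + 14×3 + 7×2 + 12×3 = 124
Jamal: 8×1 + 14×1 + 7×3 + 12×2 = 67

Rosa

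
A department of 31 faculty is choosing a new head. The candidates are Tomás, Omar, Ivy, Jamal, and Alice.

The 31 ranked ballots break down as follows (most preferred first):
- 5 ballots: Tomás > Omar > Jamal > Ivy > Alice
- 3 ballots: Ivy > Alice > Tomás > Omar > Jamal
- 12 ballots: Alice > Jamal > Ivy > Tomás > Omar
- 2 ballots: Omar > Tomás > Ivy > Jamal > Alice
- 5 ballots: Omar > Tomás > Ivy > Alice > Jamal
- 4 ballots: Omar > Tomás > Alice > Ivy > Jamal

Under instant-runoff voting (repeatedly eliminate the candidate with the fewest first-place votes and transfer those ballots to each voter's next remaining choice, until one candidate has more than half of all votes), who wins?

Omar

Round 1: Tomás 5, Omar 11, Ivy 3, Jamal 0, Alice 12. Jamal eliminated.
Round 2: Tomás 5, Omar 11, Ivy 3, Alice 12. Ivy eliminated.
Round 3: Tomás 5, Omar 11, Alice 15. Tomás eliminated.
Round 4: Omar 16, Alice 15. Omar has a majority (≥16).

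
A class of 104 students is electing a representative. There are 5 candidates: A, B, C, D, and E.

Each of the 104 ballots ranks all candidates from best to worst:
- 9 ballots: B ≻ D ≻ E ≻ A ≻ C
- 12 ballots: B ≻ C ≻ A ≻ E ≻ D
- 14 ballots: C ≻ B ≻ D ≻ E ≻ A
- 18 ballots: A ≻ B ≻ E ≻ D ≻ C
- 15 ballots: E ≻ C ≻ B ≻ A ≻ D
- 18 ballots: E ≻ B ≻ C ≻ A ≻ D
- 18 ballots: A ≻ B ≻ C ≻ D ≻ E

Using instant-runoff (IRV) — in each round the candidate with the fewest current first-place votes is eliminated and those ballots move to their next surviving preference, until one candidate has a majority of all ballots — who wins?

B

Round 1: A 36, B 21, C 14, D 0, E 33. D eliminated.
Round 2: A 36, B 21, C 14, E 33. C eliminated.
Round 3: A 36, B 35, E 33. E eliminated.
Round 4: A 36, B 68. B has a majority (≥53).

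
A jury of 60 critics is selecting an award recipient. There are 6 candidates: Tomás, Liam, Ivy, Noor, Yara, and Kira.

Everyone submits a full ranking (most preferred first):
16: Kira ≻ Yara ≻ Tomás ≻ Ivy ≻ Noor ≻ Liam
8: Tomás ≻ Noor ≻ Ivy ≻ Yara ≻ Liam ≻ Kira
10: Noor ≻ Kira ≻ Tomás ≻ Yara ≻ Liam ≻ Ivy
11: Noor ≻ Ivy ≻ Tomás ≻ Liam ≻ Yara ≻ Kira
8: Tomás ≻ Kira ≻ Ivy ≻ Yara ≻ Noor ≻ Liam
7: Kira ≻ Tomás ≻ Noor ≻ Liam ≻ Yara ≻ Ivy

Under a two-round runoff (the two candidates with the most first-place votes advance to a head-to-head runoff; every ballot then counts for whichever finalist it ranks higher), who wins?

Kira

Round 1 first-place votes: Tomás 16, Liam 0, Ivy 0, Noor 21, Yara 0, Kira 23. Kira and Noor advance.
Runoff: Kira is ranked above Noor on 31 ballots, Noor above Kira on 29.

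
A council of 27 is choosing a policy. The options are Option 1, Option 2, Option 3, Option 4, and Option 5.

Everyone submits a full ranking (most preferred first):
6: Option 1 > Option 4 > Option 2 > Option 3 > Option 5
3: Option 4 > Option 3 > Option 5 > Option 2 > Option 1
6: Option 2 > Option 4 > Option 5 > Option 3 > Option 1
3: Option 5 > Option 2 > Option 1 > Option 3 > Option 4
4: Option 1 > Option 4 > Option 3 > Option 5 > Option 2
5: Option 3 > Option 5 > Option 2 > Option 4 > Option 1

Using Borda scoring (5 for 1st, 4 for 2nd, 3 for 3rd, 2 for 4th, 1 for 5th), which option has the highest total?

Option 4

Option 1: 6×5 + 3×1 + 6×1 + 3×3 + 4×5 + 5×1 = 73
Option 2: 6×3 + 3×2 + 6×5 + 3×4 + 4×1 + 5×3 = 85
Option 3: 6×2 + 3×4 + 6×2 + 3×2 + 4×3 + 5×5 = 79
Option 4: 6×4 + 3×5 + 6×4 + 3×1 + 4×4 + 5×2 = 92
Option 5: 6×1 + 3×3 + 6×3 + 3×5 + 4×2 + 5×4 = 76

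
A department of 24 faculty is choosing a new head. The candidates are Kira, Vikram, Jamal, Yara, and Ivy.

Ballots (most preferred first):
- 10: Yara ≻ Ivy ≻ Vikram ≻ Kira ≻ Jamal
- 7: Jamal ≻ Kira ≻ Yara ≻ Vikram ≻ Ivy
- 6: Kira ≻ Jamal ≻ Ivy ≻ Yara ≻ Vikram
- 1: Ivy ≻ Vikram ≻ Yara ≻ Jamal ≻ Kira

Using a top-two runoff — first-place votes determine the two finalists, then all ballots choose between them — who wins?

Round 1 first-place votes: Kira 6, Vikram 0, Jamal 7, Yara 10, Ivy 1. Yara and Jamal advance.
Runoff: Yara is ranked above Jamal on 11 ballots, Jamal above Yara on 13.

Jamal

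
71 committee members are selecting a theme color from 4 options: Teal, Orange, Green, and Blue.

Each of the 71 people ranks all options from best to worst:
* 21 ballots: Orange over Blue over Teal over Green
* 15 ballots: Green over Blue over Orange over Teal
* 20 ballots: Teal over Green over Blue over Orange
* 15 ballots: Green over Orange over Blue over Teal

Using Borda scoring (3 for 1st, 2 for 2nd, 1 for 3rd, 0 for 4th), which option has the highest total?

Green

Teal: 21×1 + 15×0 + 20×3 + 15×0 = 81
Orange: 21×3 + 15×1 + 20×0 + 15×2 = 108
Green: 21×0 + 15×3 + 20×2 + 15×3 = 130
Blue: 21×2 + 15×2 + 20×1 + 15×1 = 107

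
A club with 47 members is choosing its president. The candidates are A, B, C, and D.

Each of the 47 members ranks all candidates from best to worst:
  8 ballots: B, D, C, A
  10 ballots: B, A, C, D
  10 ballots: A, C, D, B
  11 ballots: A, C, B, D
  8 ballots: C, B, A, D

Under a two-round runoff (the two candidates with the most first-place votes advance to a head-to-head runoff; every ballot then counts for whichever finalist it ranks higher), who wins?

Round 1 first-place votes: A 21, B 18, C 8, D 0. A and B advance.
Runoff: A is ranked above B on 21 ballots, B above A on 26.

B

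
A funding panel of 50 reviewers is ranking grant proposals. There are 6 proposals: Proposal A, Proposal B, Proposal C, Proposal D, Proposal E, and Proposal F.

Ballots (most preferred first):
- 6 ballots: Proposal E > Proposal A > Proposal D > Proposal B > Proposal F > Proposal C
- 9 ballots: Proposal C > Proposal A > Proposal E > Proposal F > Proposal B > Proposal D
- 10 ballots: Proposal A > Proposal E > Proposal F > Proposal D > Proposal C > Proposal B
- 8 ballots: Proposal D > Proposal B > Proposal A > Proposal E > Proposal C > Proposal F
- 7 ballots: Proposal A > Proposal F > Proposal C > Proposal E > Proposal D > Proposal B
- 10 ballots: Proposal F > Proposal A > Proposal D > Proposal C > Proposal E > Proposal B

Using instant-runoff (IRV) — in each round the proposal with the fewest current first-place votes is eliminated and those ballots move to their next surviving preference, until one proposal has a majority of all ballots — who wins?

Round 1: Proposal A 17, Proposal B 0, Proposal C 9, Proposal D 8, Proposal E 6, Proposal F 10. Proposal B eliminated.
Round 2: Proposal A 17, Proposal C 9, Proposal D 8, Proposal E 6, Proposal F 10. Proposal E eliminated.
Round 3: Proposal A 23, Proposal C 9, Proposal D 8, Proposal F 10. Proposal D eliminated.
Round 4: Proposal A 31, Proposal C 9, Proposal F 10. Proposal A has a majority (≥26).

Proposal A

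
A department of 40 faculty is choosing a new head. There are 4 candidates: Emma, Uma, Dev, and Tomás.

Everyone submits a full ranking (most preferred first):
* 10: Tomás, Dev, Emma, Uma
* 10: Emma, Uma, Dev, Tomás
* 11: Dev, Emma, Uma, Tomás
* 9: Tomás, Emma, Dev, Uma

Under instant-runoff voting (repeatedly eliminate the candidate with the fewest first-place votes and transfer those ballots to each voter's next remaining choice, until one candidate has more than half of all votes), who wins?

Round 1: Emma 10, Uma 0, Dev 11, Tomás 19. Uma eliminated.
Round 2: Emma 10, Dev 11, Tomás 19. Emma eliminated.
Round 3: Dev 21, Tomás 19. Dev has a majority (≥21).

Dev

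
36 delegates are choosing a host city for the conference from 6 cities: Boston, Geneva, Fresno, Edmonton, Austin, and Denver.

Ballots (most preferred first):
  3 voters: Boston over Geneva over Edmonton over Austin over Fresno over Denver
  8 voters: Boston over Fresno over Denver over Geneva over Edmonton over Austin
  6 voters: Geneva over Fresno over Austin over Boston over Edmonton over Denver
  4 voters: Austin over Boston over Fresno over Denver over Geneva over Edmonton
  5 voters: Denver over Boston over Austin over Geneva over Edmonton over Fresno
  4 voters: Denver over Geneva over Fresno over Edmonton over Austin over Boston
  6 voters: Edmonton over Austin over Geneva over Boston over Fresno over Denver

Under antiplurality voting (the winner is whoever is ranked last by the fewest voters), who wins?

Last-place votes: Boston 4, Geneva 0, Fresno 5, Edmonton 4, Austin 8, Denver 15.

Geneva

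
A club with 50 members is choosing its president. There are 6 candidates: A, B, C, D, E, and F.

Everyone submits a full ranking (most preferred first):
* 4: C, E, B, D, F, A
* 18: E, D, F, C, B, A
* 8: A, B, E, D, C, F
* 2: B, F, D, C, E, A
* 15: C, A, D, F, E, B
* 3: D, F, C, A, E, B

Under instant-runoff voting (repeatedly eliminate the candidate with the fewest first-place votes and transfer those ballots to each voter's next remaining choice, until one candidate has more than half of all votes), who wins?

E

Round 1: A 8, B 2, C 19, D 3, E 18, F 0. F eliminated.
Round 2: A 8, B 2, C 19, D 3, E 18. B eliminated.
Round 3: A 8, C 19, D 5, E 18. D eliminated.
Round 4: A 8, C 24, E 18. A eliminated.
Round 5: C 24, E 26. E has a majority (≥26).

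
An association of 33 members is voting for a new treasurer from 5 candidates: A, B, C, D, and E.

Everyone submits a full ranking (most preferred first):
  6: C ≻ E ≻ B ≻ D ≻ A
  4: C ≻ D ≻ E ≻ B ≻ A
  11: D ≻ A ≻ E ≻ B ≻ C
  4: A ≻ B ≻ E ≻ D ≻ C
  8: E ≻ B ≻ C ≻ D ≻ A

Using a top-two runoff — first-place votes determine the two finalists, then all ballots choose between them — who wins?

Round 1 first-place votes: A 4, B 0, C 10, D 11, E 8. D and C advance.
Runoff: D is ranked above C on 15 ballots, C above D on 18.

C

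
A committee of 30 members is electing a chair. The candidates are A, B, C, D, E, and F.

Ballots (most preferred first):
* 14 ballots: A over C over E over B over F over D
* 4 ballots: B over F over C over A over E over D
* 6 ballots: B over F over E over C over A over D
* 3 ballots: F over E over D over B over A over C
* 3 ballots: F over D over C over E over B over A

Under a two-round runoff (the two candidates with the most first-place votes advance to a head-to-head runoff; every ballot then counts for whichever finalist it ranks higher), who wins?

B

Round 1 first-place votes: A 14, B 10, C 0, D 0, E 0, F 6. A and B advance.
Runoff: A is ranked above B on 14 ballots, B above A on 16.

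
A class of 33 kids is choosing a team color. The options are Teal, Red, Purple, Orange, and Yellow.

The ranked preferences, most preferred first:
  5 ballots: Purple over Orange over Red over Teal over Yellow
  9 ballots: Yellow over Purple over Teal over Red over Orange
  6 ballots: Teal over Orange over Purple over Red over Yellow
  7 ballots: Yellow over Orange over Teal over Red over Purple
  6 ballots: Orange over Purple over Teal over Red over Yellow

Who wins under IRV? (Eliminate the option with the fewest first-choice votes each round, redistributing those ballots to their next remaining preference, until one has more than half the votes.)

Round 1: Teal 6, Red 0, Purple 5, Orange 6, Yellow 16. Red eliminated.
Round 2: Teal 6, Purple 5, Orange 6, Yellow 16. Purple eliminated.
Round 3: Teal 6, Orange 11, Yellow 16. Teal eliminated.
Round 4: Orange 17, Yellow 16. Orange has a majority (≥17).

Orange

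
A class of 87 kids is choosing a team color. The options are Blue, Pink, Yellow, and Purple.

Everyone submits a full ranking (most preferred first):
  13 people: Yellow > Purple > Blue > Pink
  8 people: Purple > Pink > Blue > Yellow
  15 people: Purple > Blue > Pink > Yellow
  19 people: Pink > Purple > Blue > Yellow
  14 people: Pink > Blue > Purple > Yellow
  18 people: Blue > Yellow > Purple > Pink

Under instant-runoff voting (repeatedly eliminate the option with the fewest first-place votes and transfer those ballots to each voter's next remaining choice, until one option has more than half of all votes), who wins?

Purple

Round 1: Blue 18, Pink 33, Yellow 13, Purple 23. Yellow eliminated.
Round 2: Blue 18, Pink 33, Purple 36. Blue eliminated.
Round 3: Pink 33, Purple 54. Purple has a majority (≥44).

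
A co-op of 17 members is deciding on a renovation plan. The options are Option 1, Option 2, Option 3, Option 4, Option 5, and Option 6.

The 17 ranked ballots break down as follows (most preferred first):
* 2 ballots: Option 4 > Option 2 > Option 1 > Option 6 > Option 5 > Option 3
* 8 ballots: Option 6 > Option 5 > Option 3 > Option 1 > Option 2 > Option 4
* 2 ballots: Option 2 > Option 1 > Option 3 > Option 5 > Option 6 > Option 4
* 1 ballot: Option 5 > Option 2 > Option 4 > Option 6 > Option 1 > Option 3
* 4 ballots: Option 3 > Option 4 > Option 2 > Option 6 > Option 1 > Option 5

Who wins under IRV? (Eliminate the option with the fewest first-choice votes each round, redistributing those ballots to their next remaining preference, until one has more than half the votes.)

Round 1: Option 1 0, Option 2 2, Option 3 4, Option 4 2, Option 5 1, Option 6 8. Option 1 eliminated.
Round 2: Option 2 2, Option 3 4, Option 4 2, Option 5 1, Option 6 8. Option 5 eliminated.
Round 3: Option 2 3, Option 3 4, Option 4 2, Option 6 8. Option 4 eliminated.
Round 4: Option 2 5, Option 3 4, Option 6 8. Option 3 eliminated.
Round 5: Option 2 9, Option 6 8. Option 2 has a majority (≥9).

Option 2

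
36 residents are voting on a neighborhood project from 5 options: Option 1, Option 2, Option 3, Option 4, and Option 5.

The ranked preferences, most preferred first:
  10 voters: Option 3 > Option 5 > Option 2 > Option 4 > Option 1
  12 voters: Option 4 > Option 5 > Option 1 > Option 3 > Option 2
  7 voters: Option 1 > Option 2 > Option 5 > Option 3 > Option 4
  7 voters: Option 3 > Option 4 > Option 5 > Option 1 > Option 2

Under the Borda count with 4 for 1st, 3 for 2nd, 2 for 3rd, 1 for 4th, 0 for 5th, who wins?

Option 1: 10×0 + 12×2 + 7×4 + 7×1 = 59
Option 2: 10×2 + 12×0 + 7×3 + 7×0 = 41
Option 3: 10×4 + 12×1 + 7×1 + 7×4 = 87
Option 4: 10×1 + 12×4 + 7×0 + 7×3 = 79
Option 5: 10×3 + 12×3 + 7×2 + 7×2 = 94

Option 5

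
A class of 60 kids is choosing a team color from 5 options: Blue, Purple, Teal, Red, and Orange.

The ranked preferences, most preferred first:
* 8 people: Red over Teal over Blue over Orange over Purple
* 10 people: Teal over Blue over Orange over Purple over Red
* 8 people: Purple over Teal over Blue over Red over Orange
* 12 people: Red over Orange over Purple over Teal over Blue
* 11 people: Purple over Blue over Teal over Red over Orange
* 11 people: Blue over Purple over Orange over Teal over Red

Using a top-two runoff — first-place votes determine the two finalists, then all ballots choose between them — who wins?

Purple

Round 1 first-place votes: Blue 11, Purple 19, Teal 10, Red 20, Orange 0. Red and Purple advance.
Runoff: Red is ranked above Purple on 20 ballots, Purple above Red on 40.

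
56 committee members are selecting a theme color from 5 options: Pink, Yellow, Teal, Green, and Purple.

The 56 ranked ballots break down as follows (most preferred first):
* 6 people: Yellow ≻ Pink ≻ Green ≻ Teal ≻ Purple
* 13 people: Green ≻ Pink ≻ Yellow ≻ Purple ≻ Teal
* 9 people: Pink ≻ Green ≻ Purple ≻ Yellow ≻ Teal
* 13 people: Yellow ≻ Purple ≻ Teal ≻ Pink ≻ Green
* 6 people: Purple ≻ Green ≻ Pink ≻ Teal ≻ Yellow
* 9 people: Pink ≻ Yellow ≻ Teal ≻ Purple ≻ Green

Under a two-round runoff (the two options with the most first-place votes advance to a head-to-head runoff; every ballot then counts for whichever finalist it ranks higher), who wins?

Pink

Round 1 first-place votes: Pink 18, Yellow 19, Teal 0, Green 13, Purple 6. Yellow and Pink advance.
Runoff: Yellow is ranked above Pink on 19 ballots, Pink above Yellow on 37.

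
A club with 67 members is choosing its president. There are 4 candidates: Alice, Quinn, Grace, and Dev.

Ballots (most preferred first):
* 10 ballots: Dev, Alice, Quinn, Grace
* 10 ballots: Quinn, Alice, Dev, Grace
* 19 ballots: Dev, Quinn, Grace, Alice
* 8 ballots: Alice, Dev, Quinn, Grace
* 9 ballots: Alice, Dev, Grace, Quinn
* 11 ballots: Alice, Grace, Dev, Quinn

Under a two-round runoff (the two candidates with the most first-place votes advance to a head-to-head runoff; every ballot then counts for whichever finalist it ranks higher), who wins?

Round 1 first-place votes: Alice 28, Quinn 10, Grace 0, Dev 29. Dev and Alice advance.
Runoff: Dev is ranked above Alice on 29 ballots, Alice above Dev on 38.

Alice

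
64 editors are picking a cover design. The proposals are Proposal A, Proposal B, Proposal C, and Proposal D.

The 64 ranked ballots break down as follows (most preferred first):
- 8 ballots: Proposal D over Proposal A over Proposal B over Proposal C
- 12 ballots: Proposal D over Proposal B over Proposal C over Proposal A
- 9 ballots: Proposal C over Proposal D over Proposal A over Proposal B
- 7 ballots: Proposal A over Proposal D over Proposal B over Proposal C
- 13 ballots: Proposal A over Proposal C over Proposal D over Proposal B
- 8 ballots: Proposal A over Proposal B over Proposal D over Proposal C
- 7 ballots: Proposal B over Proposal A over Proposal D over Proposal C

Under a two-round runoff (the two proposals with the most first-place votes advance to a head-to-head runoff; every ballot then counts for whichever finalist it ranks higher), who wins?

Round 1 first-place votes: Proposal A 28, Proposal B 7, Proposal C 9, Proposal D 20. Proposal A and Proposal D advance.
Runoff: Proposal A is ranked above Proposal D on 35 ballots, Proposal D above Proposal A on 29.

Proposal A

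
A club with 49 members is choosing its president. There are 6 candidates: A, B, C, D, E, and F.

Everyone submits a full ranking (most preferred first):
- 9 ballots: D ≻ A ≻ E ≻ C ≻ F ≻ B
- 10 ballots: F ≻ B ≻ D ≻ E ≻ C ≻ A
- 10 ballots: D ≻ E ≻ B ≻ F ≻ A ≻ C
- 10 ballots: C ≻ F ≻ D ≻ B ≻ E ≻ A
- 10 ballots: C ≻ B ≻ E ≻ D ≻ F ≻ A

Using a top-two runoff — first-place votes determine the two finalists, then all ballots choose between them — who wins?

Round 1 first-place votes: A 0, B 0, C 20, D 19, E 0, F 10. C and D advance.
Runoff: C is ranked above D on 20 ballots, D above C on 29.

D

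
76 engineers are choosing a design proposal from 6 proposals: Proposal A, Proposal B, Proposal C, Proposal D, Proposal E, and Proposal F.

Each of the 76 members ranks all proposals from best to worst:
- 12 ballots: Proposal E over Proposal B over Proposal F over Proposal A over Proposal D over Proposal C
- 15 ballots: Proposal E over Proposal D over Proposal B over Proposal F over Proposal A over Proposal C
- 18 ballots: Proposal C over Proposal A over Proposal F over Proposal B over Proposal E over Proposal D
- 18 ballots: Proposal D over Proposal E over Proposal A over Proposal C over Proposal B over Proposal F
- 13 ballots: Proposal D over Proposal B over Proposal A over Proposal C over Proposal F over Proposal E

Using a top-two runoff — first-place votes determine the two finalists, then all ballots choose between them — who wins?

Proposal E

Round 1 first-place votes: Proposal A 0, Proposal B 0, Proposal C 18, Proposal D 31, Proposal E 27, Proposal F 0. Proposal D and Proposal E advance.
Runoff: Proposal D is ranked above Proposal E on 31 ballots, Proposal E above Proposal D on 45.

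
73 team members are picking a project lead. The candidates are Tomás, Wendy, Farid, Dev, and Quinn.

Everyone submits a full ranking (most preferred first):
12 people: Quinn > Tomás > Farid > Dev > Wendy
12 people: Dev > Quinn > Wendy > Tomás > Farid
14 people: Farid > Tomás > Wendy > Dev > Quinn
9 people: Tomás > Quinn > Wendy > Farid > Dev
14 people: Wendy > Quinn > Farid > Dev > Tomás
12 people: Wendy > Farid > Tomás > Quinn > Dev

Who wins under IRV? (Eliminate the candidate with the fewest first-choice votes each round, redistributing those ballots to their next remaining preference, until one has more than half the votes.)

Wendy

Round 1: Tomás 9, Wendy 26, Farid 14, Dev 12, Quinn 12. Tomás eliminated.
Round 2: Wendy 26, Farid 14, Dev 12, Quinn 21. Dev eliminated.
Round 3: Wendy 26, Farid 14, Quinn 33. Farid eliminated.
Round 4: Wendy 40, Quinn 33. Wendy has a majority (≥37).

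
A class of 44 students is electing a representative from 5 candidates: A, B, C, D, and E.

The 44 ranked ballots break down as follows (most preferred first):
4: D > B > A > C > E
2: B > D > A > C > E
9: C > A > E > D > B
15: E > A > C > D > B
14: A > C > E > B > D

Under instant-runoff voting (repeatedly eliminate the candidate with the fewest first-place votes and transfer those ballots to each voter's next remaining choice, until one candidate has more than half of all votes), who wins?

A

Round 1: A 14, B 2, C 9, D 4, E 15. B eliminated.
Round 2: A 14, C 9, D 6, E 15. D eliminated.
Round 3: A 20, C 9, E 15. C eliminated.
Round 4: A 29, E 15. A has a majority (≥23).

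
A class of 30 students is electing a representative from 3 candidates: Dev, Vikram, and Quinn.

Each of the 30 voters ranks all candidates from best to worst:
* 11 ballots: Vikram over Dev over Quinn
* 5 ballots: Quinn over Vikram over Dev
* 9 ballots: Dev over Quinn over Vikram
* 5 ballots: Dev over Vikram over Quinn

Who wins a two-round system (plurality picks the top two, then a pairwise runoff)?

Vikram

Round 1 first-place votes: Dev 14, Vikram 11, Quinn 5. Dev and Vikram advance.
Runoff: Dev is ranked above Vikram on 14 ballots, Vikram above Dev on 16.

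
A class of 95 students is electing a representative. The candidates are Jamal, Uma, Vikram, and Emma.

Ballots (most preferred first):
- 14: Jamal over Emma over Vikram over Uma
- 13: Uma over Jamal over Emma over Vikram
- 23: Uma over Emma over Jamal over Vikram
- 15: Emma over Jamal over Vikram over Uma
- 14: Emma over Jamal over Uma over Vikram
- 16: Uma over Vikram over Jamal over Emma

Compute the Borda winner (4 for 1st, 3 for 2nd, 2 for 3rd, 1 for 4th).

Jamal: 14×4 + 13×3 + 23×2 + 15×3 + 14×3 + 16×2 = 260
Uma: 14×1 + 13×4 + 23×4 + 15×1 + 14×2 + 16×4 = 265
Vikram: 14×2 + 13×1 + 23×1 + 15×2 + 14×1 + 16×3 = 156
Emma: 14×3 + 13×2 + 23×3 + 15×4 + 14×4 + 16×1 = 269

Emma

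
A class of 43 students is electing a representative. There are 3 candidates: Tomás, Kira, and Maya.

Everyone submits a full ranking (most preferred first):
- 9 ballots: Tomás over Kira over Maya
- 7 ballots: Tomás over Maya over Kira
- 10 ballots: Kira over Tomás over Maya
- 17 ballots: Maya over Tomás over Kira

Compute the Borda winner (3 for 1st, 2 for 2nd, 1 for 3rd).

Tomás: 9×3 + 7×3 + 10×2 + 17×2 = 102
Kira: 9×2 + 7×1 + 10×3 + 17×1 = 72
Maya: 9×1 + 7×2 + 10×1 + 17×3 = 84

Tomás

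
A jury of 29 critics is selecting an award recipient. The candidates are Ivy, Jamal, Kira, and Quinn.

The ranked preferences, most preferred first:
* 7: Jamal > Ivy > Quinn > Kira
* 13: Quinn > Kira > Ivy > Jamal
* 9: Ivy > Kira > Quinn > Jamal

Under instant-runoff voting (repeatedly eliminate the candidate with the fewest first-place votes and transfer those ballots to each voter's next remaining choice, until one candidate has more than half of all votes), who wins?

Ivy

Round 1: Ivy 9, Jamal 7, Kira 0, Quinn 13. Kira eliminated.
Round 2: Ivy 9, Jamal 7, Quinn 13. Jamal eliminated.
Round 3: Ivy 16, Quinn 13. Ivy has a majority (≥15).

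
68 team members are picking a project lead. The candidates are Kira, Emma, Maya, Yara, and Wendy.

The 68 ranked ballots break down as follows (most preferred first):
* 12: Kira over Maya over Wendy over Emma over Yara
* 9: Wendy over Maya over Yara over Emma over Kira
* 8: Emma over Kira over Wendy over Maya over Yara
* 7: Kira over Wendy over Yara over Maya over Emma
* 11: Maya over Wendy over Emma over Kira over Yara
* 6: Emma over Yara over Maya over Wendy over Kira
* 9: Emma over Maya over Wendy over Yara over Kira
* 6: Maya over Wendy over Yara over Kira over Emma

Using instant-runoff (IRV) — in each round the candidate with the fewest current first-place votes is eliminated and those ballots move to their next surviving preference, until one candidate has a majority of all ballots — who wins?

Maya

Round 1: Kira 19, Emma 23, Maya 17, Yara 0, Wendy 9. Yara eliminated.
Round 2: Kira 19, Emma 23, Maya 17, Wendy 9. Wendy eliminated.
Round 3: Kira 19, Emma 23, Maya 26. Kira eliminated.
Round 4: Emma 23, Maya 45. Maya has a majority (≥35).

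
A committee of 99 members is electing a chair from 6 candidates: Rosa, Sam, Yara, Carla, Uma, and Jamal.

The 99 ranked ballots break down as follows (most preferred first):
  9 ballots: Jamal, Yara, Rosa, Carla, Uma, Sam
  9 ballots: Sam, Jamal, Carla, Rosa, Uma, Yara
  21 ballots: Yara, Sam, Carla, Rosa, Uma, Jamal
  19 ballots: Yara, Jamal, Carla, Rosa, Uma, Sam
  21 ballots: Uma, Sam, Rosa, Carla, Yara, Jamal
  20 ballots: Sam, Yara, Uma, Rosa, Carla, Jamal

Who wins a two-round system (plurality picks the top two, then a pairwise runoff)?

Round 1 first-place votes: Rosa 0, Sam 29, Yara 40, Carla 0, Uma 21, Jamal 9. Yara and Sam advance.
Runoff: Yara is ranked above Sam on 49 ballots, Sam above Yara on 50.

Sam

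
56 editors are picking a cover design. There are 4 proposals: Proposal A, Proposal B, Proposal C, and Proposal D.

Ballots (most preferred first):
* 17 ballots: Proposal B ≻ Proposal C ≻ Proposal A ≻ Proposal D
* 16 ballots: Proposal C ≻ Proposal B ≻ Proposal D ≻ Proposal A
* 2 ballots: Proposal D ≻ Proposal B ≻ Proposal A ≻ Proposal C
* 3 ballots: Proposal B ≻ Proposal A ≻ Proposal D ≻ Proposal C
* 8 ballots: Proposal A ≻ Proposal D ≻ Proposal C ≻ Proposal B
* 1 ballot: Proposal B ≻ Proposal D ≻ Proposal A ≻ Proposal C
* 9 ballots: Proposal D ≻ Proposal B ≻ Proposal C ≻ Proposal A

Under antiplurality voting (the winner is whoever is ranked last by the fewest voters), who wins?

Last-place votes: Proposal A 25, Proposal B 8, Proposal C 6, Proposal D 17.

Proposal C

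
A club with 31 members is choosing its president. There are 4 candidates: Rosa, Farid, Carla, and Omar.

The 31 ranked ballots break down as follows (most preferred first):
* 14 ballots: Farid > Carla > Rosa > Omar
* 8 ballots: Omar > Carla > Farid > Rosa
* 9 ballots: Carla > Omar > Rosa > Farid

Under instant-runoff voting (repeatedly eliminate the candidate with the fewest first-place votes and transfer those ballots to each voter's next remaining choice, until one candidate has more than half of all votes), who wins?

Round 1: Rosa 0, Farid 14, Carla 9, Omar 8. Rosa eliminated.
Round 2: Farid 14, Carla 9, Omar 8. Omar eliminated.
Round 3: Farid 14, Carla 17. Carla has a majority (≥16).

Carla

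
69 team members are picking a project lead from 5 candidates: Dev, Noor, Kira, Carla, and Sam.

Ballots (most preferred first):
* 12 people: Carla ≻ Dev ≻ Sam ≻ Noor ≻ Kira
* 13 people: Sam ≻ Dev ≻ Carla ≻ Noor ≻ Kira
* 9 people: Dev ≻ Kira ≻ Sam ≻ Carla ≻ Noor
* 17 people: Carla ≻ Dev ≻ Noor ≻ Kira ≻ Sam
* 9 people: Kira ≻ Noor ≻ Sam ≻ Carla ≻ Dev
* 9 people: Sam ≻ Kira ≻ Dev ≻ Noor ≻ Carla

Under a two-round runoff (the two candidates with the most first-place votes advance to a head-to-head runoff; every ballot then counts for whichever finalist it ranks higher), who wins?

Round 1 first-place votes: Dev 9, Noor 0, Kira 9, Carla 29, Sam 22. Carla and Sam advance.
Runoff: Carla is ranked above Sam on 29 ballots, Sam above Carla on 40.

Sam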